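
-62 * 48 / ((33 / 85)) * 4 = -337280/11 = -30661.82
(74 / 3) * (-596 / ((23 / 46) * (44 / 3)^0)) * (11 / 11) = -88208/3 = -29402.67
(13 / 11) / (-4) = -13/44 = -0.30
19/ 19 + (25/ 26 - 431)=-11155/26 = -429.04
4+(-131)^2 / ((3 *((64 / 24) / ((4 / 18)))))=17305/36 = 480.69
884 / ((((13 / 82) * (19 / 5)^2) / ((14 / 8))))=243950/361 = 675.76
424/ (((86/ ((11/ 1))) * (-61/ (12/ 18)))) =-4664/7869 = -0.59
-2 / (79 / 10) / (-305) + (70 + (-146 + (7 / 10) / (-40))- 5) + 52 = -55932533/1927600 = -29.02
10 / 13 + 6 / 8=79/52 = 1.52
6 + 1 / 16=97/16 = 6.06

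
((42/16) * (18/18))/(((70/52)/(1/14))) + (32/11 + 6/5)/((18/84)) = 178471/9240 = 19.32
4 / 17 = 0.24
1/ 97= 0.01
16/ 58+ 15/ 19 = 587/551 = 1.07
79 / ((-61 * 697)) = -79/42517 = 0.00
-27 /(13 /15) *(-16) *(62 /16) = 25110/13 = 1931.54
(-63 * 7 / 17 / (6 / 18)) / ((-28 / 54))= 5103/34 = 150.09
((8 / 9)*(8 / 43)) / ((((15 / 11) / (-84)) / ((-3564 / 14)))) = 557568/215 = 2593.34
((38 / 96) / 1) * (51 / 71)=323/1136 = 0.28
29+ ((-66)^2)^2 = 18974765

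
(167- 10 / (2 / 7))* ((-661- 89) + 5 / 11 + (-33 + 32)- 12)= -100656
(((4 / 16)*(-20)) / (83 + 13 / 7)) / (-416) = 35/247104 = 0.00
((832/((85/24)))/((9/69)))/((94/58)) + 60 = 4679252/3995 = 1171.28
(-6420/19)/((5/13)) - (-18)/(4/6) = -851.53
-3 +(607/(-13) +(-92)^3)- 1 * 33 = -10124019/13 = -778770.69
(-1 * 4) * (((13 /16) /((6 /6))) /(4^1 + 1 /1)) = -13/20 = -0.65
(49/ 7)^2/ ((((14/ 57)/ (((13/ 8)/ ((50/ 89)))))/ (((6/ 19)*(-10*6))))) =-10933.65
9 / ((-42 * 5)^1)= -3/70 = -0.04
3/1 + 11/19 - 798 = -15094/19 = -794.42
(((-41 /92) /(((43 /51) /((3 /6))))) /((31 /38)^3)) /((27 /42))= -66930122/88389897 = -0.76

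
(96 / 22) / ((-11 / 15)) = -720/121 = -5.95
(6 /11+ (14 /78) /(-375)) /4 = 87673/643500 = 0.14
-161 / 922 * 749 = -120589/922 = -130.79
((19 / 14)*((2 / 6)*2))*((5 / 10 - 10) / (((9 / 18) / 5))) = -1805/21 = -85.95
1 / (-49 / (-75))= 75/49 = 1.53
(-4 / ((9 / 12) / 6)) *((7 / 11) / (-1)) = 224/11 = 20.36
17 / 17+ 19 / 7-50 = -324/7 = -46.29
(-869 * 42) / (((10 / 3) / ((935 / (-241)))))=10237689/241 = 42480.04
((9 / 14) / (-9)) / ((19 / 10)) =-5/133 = -0.04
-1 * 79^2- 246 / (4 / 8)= -6733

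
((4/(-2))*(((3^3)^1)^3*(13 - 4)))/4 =-177147/2 = -88573.50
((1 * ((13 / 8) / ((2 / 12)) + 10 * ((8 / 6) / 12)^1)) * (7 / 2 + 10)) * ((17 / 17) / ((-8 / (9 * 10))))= -52785/32 = -1649.53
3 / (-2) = -3/2 = -1.50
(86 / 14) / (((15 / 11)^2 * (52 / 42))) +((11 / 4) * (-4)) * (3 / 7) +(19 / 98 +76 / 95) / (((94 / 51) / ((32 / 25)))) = -30444917/22454250 = -1.36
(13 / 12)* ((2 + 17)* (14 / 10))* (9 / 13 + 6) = 3857/20 = 192.85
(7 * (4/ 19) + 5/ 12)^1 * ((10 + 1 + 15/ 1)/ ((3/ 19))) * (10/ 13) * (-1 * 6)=-4310/3 = -1436.67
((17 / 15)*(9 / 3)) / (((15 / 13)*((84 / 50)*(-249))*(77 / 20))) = -2210/1207899 = 0.00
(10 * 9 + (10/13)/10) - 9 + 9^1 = 1171/13 = 90.08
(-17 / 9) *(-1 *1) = 17/9 = 1.89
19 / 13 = 1.46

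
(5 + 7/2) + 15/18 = 28/3 = 9.33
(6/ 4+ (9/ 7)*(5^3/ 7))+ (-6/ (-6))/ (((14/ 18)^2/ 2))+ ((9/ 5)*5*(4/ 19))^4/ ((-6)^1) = 327169713/12771458 = 25.62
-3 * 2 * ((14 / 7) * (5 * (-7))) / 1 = 420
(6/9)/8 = 1/12 = 0.08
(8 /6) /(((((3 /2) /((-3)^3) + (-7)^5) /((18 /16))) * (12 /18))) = -81/605054 = 0.00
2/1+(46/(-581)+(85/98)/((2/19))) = 165293/16268 = 10.16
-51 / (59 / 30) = -1530/59 = -25.93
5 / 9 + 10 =95/9 = 10.56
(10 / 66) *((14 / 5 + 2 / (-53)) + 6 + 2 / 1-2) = 774/583 = 1.33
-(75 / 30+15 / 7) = -65/14 = -4.64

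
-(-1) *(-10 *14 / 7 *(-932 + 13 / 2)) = 18510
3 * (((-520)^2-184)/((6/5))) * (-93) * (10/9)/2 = -34902900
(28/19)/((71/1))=28/1349 = 0.02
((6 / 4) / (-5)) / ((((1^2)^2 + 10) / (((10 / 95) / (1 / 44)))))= -0.13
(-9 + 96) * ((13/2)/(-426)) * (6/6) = -377/284 = -1.33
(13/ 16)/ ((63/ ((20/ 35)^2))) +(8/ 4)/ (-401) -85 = -105221356/1237887 = -85.00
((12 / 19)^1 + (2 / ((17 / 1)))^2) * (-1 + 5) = 14176/5491 = 2.58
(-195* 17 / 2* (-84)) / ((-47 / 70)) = -207363.83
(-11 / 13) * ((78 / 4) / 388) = -33/776 = -0.04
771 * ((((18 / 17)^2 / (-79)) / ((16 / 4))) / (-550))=62451/12557050 = 0.00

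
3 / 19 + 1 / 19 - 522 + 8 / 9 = -89074/171 = -520.90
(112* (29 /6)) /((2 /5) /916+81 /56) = 104130880/278319 = 374.14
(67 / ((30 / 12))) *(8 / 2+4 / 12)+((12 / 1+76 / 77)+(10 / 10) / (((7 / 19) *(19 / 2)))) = 21352/165 = 129.41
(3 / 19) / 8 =3/152 = 0.02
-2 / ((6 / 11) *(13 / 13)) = -11/3 = -3.67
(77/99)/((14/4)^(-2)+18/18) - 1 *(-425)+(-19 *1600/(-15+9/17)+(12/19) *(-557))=808097384/371583 = 2174.74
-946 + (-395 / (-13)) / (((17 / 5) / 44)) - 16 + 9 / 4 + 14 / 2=-494631/884 = -559.54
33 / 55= 3/5 = 0.60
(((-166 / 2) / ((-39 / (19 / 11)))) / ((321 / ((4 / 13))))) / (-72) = -1577/32223906 = 0.00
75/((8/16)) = 150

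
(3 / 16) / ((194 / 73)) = 0.07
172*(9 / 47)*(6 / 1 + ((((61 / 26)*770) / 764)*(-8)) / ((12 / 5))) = -7233546/116701 = -61.98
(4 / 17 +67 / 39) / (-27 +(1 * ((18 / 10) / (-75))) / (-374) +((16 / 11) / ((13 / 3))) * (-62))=-3561250/87171633 = -0.04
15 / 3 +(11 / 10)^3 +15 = 21331/1000 = 21.33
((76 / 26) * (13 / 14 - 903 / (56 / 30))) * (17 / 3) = -4366637/546 = -7997.50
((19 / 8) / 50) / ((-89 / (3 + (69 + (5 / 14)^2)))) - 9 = -63067003/6977600 = -9.04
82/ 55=1.49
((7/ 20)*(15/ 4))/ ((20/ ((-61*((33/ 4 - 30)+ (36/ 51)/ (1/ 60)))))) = -1794681/21760 = -82.48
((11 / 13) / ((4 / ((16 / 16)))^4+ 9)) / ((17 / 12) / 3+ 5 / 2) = 396/368615 = 0.00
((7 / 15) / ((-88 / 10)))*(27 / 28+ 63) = -3.39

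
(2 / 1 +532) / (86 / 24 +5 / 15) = 6408/47 = 136.34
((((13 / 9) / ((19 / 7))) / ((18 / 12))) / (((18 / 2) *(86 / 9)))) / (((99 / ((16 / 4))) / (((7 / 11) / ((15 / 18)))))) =5096/40037085 = 0.00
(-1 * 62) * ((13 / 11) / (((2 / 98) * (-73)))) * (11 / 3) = 39494/219 = 180.34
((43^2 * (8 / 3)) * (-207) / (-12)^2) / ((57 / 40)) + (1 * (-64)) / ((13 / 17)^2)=-146904076/28899 = -5083.36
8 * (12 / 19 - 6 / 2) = -360/19 = -18.95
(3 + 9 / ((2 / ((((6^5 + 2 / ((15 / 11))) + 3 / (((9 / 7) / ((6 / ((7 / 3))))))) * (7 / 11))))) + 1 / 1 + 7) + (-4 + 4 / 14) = 8584077/385 = 22296.30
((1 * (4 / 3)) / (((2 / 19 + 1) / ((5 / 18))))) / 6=95/1701 = 0.06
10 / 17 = 0.59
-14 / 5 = -2.80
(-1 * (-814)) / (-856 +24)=-407/416 = -0.98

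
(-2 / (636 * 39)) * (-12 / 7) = 2/14469 = 0.00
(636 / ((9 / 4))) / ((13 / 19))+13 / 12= 21539/52 = 414.21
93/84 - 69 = -1901/28 = -67.89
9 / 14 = 0.64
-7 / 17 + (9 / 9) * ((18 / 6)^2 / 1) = 146/17 = 8.59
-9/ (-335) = 9/335 = 0.03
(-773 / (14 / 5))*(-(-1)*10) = -19325/7 = -2760.71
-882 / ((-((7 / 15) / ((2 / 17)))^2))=16200/289 = 56.06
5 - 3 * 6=-13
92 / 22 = 46/11 = 4.18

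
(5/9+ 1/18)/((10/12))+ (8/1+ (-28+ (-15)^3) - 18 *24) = -57394/15 = -3826.27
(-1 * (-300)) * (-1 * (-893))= 267900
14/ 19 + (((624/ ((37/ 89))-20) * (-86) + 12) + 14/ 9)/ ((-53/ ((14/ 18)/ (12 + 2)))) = 405095879/3017979 = 134.23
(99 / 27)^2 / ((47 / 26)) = 3146/423 = 7.44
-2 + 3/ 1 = 1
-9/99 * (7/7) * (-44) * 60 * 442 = 106080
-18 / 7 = -2.57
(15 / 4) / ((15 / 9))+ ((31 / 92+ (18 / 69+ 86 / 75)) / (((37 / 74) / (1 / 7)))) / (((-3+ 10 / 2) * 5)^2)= 5445787/2415000 = 2.25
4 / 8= 1/2 = 0.50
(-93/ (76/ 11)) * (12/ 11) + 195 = 3426/19 = 180.32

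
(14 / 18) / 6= 7/54 = 0.13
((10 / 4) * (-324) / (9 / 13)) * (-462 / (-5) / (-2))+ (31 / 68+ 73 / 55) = 202168629/3740 = 54055.78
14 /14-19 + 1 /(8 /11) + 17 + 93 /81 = 329/216 = 1.52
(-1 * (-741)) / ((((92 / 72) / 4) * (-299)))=-4104/529 = -7.76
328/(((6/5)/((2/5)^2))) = 656/15 = 43.73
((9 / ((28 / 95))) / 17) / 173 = 855/82348 = 0.01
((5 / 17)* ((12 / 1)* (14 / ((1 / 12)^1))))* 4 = 40320/17 = 2371.76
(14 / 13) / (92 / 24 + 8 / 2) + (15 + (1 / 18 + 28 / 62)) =5333855/340938 = 15.64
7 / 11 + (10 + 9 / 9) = 128/11 = 11.64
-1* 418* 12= -5016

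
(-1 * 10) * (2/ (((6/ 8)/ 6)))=-160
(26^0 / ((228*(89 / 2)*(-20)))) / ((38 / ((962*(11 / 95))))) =-5291/366270600 = 0.00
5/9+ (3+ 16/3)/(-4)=-55/36 = -1.53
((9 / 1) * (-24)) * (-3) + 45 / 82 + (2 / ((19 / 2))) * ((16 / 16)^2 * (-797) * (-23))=7023007/1558 = 4507.71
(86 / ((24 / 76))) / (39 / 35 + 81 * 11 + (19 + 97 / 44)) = 1258180/4219533 = 0.30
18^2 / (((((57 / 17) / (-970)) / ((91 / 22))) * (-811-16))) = 81031860/172843 = 468.82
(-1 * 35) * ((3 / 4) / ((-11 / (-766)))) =-40215/22 = -1827.95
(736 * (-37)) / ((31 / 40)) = -1089280/31 = -35138.06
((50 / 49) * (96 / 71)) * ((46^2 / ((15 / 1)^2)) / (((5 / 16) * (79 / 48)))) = 34668544/1374205 = 25.23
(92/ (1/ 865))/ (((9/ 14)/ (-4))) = -4456480/9 = -495164.44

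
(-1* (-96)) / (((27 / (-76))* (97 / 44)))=-107008/873 = -122.58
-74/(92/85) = -3145/46 = -68.37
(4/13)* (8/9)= 32/117 = 0.27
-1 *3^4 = -81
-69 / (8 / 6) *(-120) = 6210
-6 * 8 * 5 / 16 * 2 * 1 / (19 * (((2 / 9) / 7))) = -945/19 = -49.74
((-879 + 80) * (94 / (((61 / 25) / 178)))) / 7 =-334221700/427 = -782720.61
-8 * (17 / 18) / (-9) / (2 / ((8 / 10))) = 136/405 = 0.34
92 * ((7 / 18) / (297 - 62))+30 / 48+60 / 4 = 266951/16920 = 15.78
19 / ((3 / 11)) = 209/3 = 69.67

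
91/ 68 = 1.34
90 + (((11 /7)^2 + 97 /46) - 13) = 183877/2254 = 81.58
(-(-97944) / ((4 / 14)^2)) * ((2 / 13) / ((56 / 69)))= 5913369/26 = 227437.27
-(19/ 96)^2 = -361/9216 = -0.04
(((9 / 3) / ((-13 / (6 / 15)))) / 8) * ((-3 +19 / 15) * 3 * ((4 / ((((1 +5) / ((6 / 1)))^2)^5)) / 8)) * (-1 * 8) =-0.24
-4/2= -2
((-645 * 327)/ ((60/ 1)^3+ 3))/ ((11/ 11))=-70305/72001 = -0.98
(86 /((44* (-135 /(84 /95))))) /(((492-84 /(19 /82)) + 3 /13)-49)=-3913/24668325 = 0.00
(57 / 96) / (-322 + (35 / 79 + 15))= -1501/774976 = 0.00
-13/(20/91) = -1183/20 = -59.15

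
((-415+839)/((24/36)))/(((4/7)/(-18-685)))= -782439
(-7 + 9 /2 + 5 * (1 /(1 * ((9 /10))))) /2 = 55/36 = 1.53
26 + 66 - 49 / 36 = 3263/36 = 90.64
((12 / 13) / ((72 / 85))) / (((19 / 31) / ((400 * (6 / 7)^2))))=6324000/12103 = 522.52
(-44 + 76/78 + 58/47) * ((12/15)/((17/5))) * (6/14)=-306416/72709 = -4.21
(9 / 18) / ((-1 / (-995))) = 995/2 = 497.50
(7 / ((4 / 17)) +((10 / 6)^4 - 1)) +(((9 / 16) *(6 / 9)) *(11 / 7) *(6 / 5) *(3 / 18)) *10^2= 109435/2268 = 48.25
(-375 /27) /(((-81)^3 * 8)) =125/38263752 = 0.00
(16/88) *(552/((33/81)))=29808/121 = 246.35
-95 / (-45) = 19/9 = 2.11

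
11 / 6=1.83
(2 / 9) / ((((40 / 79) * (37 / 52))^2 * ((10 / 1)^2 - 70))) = 1054729/18481500 = 0.06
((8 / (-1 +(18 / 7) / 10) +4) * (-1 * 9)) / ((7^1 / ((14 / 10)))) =12.18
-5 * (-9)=45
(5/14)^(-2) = 196/25 = 7.84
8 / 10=4/5 = 0.80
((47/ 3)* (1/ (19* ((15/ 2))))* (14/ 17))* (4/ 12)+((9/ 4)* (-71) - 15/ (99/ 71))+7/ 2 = -166.98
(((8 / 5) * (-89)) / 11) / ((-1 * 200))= 89/1375 = 0.06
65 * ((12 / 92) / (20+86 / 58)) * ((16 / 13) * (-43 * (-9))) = 2693520/14329 = 187.98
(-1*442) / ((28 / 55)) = -12155/14 = -868.21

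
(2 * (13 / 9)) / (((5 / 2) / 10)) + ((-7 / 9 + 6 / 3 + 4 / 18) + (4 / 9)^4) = 13.04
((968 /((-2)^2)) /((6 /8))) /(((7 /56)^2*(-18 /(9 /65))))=-30976/195 = -158.85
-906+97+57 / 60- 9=-16341/20 = -817.05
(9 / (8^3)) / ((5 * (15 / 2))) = 3/6400 = 0.00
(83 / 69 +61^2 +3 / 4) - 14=1023671/276 = 3708.95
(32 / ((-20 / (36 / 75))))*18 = -1728/125 = -13.82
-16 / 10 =-8/5 = -1.60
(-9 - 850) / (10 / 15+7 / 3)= -859/3 = -286.33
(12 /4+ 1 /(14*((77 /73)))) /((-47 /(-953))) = 3151571/50666 = 62.20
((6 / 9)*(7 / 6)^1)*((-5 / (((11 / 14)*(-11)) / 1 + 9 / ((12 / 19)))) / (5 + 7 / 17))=-4165/32499 = -0.13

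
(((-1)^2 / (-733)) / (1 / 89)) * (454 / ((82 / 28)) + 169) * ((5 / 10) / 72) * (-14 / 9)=0.42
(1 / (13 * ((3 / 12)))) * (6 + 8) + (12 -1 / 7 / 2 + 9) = 4593/182 = 25.24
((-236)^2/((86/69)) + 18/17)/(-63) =-10888826/15351 = -709.32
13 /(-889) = -13/889 = -0.01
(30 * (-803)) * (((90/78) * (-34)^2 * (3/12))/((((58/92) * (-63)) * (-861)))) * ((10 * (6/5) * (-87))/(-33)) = -194092400/26117 = -7431.65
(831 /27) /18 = 277/162 = 1.71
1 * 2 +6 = 8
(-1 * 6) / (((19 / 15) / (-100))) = 9000/19 = 473.68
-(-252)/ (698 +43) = 84/247 = 0.34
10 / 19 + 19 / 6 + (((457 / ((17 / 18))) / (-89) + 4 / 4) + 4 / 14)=-553199/1207374 = -0.46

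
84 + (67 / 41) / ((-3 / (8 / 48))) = 61925/738 = 83.91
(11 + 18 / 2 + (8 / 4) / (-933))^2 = 348120964/870489 = 399.91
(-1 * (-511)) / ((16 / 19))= 9709/16 = 606.81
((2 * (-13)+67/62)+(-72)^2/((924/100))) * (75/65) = 38391525/62062 = 618.60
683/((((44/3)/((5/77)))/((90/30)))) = 30735/3388 = 9.07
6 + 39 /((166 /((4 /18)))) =1507/249 = 6.05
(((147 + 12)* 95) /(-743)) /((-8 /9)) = 135945/5944 = 22.87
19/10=1.90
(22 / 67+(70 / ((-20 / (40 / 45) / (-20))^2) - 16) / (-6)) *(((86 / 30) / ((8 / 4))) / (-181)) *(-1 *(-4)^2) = -34853392/44202915 = -0.79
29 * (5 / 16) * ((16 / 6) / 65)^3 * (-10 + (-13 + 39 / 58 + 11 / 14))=-139936/10380825 = -0.01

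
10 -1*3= 7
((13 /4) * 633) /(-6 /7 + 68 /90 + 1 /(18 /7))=2592135/362 = 7160.59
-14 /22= -7/11 = -0.64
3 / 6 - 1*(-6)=13/2 = 6.50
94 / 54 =47/27 = 1.74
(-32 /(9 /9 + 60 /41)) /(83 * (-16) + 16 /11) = 0.01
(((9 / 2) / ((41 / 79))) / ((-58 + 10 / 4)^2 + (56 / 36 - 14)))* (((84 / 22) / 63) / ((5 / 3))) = 25596/249044455 = 0.00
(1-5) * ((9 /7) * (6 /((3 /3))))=-216/7 = -30.86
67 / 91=0.74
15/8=1.88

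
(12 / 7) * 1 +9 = 75/7 = 10.71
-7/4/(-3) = 7/12 = 0.58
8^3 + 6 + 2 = 520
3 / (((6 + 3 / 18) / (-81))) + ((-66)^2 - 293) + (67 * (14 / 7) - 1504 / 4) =139919/37 = 3781.59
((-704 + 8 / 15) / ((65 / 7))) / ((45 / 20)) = -295456/8775 = -33.67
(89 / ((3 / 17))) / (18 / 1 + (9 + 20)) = 1513/141 = 10.73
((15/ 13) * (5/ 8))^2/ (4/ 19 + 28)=106875/5797376 = 0.02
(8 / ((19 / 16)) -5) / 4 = 33/76 = 0.43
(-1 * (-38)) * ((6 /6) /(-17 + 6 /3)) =-38/15 = -2.53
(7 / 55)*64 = 448/55 = 8.15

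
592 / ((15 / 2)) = 1184/15 = 78.93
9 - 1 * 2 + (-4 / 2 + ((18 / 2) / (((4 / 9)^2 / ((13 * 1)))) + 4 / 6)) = 28703/48 = 597.98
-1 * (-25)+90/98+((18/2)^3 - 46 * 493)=-1074231/49 = -21923.08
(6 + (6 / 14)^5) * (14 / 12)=33695/4802 = 7.02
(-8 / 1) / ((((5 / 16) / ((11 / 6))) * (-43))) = 704/645 = 1.09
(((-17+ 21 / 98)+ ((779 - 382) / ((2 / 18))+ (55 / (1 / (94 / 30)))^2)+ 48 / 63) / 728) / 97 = 322325/684432 = 0.47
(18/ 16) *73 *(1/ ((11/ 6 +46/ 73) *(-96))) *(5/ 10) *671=-32181831/276224 = -116.51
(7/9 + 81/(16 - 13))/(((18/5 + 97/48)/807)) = 5380000/1349 = 3988.14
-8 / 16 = -0.50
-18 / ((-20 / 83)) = 747/10 = 74.70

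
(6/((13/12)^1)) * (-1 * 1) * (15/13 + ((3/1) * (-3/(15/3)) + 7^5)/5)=-78675336/4225 = -18621.38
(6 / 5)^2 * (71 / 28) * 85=10863/35 = 310.37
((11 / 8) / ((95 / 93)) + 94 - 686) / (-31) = 19.05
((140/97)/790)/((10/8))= 56/38315 = 0.00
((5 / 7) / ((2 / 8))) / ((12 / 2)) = 10/21 = 0.48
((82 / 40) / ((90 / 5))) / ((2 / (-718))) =-14719/360 = -40.89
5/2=2.50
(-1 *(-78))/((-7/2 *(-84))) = 13/49 = 0.27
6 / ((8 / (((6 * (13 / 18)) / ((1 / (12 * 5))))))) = 195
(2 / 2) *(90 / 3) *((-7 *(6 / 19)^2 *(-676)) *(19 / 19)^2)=5110560/361 = 14156.68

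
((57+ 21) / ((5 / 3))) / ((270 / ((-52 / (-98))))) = 338/3675 = 0.09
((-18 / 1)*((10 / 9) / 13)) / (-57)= 20/741 = 0.03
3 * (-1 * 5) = -15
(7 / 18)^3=343/5832 = 0.06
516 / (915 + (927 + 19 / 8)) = 4128/14755 = 0.28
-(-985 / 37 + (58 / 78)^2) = 1467068/56277 = 26.07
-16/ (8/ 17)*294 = -9996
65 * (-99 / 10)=-1287/2 = -643.50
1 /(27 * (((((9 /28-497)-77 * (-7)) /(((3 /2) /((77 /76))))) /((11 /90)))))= 76/479925 = 0.00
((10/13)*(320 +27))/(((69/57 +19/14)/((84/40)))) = 1938342/8879 = 218.31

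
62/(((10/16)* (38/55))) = 143.58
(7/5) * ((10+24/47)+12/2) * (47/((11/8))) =43456/55 = 790.11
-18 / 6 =-3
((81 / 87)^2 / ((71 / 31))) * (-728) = -16452072/59711 = -275.53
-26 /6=-13/3 = -4.33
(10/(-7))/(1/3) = -4.29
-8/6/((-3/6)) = 8/3 = 2.67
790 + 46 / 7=5576/7 = 796.57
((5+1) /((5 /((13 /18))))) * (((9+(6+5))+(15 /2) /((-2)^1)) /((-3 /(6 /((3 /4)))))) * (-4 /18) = 676/81 = 8.35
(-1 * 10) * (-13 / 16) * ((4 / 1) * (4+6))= 325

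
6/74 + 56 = 2075/37 = 56.08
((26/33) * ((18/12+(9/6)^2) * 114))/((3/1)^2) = 1235/33 = 37.42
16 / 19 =0.84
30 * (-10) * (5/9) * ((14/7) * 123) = -41000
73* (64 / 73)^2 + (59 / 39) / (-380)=60698413/1081860 = 56.11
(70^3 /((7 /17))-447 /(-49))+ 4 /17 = 693896795/833 = 833009.36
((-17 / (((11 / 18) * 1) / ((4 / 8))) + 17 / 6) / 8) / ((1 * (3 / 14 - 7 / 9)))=15351/6248 = 2.46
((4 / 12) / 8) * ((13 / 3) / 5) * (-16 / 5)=-0.12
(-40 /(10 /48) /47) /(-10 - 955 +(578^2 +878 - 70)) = -64/5231523 = 0.00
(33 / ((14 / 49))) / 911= 231/1822 = 0.13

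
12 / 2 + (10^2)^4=100000006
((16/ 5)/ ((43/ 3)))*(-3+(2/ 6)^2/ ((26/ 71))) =-5048/8385 = -0.60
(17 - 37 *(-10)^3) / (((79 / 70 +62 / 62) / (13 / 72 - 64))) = -661473225/596 = -1109854.40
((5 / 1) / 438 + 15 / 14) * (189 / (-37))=-14940/2701 = -5.53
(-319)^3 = -32461759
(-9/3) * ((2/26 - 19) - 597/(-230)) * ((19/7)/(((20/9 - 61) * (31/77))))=-5.62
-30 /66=-5/11 = -0.45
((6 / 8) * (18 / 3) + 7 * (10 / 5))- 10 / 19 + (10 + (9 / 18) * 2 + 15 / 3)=1291/38 = 33.97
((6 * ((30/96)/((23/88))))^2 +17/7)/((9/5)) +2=1064494/33327 = 31.94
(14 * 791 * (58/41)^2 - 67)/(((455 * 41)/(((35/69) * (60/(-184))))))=-185701545/947939434 = -0.20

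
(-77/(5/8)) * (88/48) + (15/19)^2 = -1219693/5415 = -225.24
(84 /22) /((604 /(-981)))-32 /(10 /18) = -1059741/16610 = -63.80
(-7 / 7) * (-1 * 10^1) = 10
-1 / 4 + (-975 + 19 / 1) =-3825/4 = -956.25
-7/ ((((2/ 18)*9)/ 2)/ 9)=-126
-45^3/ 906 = -30375/302 = -100.58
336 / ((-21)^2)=16/21 = 0.76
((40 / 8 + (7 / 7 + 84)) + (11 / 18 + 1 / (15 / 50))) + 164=4643/18 = 257.94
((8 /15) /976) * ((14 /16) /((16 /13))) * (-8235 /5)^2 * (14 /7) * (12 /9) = 449631/160 = 2810.19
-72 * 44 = -3168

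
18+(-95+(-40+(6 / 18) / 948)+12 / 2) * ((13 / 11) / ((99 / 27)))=-23.58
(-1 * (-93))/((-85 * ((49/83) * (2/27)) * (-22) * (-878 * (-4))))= 208413/643609120 = 0.00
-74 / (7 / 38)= -401.71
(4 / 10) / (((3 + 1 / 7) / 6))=42/55 = 0.76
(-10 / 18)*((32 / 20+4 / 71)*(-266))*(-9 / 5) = -156408/355 = -440.59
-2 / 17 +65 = 1103/17 = 64.88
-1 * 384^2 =-147456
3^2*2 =18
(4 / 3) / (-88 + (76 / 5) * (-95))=-1/1149 = 0.00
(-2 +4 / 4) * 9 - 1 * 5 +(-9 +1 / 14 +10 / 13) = -4033/182 = -22.16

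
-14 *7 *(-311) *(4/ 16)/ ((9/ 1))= 15239/18 = 846.61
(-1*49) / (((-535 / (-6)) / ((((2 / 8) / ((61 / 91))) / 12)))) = -4459/261080 = -0.02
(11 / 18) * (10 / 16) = 55/144 = 0.38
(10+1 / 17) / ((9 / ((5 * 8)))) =760/17 = 44.71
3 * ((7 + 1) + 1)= 27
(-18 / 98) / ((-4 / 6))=27/98 = 0.28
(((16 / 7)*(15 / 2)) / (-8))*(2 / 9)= -10/21 = -0.48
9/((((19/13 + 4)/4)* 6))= 78/71 = 1.10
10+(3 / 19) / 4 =763/76 = 10.04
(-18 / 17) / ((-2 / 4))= 36/17 = 2.12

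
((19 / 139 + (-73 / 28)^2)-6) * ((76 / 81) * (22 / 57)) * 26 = 14553253/1655073 = 8.79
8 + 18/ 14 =65/7 = 9.29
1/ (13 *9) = 1/117 = 0.01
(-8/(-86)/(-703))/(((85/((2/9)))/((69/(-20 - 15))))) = 184/269793825 = 0.00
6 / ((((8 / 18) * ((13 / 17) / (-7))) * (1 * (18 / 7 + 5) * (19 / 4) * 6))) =-7497/13091 = -0.57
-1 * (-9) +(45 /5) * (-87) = -774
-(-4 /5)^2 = -16/25 = -0.64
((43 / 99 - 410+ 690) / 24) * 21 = 194341/792 = 245.38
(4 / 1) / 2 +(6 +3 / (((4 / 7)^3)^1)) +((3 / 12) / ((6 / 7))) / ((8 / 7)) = 73/3 = 24.33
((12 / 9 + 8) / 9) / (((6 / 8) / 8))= 896/81 = 11.06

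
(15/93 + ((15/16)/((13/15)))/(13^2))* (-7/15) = -255829/3269136 = -0.08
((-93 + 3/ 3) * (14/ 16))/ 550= -161/1100 = -0.15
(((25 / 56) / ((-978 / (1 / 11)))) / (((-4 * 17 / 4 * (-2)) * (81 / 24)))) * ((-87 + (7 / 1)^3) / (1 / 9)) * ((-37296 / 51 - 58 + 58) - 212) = 25657600/32645151 = 0.79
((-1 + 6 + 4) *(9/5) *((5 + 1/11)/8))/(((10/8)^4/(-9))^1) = -1306368/34375 = -38.00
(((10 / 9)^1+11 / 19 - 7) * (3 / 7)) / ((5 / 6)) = -1816/665 = -2.73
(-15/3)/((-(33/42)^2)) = 980/121 = 8.10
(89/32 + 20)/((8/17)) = 12393/256 = 48.41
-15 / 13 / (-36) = 5/156 = 0.03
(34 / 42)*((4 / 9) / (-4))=-17/189 = -0.09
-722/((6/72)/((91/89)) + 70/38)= -14980056/39911 = -375.34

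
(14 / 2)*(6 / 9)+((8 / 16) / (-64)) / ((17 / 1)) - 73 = -446083/6528 = -68.33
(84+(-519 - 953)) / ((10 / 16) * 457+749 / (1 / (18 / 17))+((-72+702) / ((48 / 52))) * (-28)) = 188768/2452259 = 0.08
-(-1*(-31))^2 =-961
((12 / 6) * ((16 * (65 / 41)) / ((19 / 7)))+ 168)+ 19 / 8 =1178257/6232 = 189.07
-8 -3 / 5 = -43/5 = -8.60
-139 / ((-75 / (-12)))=-556/25 = -22.24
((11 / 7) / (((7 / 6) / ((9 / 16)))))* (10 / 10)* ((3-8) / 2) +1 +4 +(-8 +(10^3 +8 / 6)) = 2343625/2352 = 996.44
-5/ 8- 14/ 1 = -117/8 = -14.62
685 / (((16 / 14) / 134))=80316.25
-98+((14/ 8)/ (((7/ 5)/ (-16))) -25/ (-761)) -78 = -149131/761 = -195.97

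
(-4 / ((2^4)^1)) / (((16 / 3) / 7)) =-21/64 = -0.33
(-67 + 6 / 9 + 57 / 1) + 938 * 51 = 47828.67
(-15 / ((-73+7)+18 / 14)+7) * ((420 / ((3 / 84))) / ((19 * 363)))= 4280640/347149 = 12.33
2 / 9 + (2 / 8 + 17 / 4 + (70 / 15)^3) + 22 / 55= 28823/270 = 106.75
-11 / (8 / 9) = -99/8 = -12.38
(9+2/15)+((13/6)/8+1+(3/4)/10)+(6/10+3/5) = 2803/240 = 11.68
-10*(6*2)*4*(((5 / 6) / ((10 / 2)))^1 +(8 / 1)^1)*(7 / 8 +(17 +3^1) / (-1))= 74970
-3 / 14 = -0.21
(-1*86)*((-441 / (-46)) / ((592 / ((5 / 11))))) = -94815/149776 = -0.63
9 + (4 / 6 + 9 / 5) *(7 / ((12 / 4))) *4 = 1441/45 = 32.02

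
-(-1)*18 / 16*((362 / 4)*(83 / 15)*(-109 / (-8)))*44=54037731/160 = 337735.82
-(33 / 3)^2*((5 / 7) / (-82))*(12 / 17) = 3630/4879 = 0.74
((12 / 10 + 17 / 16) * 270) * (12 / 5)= 14661/10 = 1466.10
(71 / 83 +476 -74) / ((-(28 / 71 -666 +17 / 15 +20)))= 35610405/56968129 = 0.63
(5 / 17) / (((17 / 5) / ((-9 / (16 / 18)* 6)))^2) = 7381125/78608 = 93.90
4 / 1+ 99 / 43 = 271/43 = 6.30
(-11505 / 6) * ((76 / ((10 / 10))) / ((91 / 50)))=-560500/7 = -80071.43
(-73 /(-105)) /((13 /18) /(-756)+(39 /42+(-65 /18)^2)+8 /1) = 47304/1494685 = 0.03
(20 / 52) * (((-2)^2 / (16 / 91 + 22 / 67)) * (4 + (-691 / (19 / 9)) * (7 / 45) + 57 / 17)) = -2275588/17119 = -132.93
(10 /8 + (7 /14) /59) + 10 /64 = 2671/1888 = 1.41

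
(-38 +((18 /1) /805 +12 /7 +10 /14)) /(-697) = 28617/561085 = 0.05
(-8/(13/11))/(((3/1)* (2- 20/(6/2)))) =44/91 = 0.48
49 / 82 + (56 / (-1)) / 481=18977/39442 = 0.48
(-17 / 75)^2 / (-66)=-289/371250 = 0.00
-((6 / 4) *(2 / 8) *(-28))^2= -441/4 = -110.25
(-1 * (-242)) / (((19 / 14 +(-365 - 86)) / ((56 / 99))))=-0.30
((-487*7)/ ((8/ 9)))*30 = -460215/4 = -115053.75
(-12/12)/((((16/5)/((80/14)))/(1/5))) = -5/14 = -0.36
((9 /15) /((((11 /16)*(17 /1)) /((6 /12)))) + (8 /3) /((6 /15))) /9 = 18772/25245 = 0.74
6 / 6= 1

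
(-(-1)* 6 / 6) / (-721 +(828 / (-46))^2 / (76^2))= -1444/1041043 = 0.00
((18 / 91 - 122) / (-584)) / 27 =0.01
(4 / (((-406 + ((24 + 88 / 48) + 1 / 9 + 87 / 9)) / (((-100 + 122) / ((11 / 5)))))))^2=518400/44448889 = 0.01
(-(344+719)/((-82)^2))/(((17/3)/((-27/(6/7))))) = 200907/228616 = 0.88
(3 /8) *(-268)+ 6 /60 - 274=-1872/5 = -374.40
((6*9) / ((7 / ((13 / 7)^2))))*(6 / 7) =54756/2401 = 22.81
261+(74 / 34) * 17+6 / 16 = 2387/8 = 298.38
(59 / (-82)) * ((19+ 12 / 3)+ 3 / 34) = -46315/2788 = -16.61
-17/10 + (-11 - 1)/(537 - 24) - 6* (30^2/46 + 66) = -20259461/39330 = -515.11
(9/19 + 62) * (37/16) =43919/304 = 144.47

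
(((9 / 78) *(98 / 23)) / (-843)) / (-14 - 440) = 49/38144626 = 0.00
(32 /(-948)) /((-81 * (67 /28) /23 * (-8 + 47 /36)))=-20608/34441551 = 0.00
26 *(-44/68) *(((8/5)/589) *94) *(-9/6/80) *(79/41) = 1592877/10263325 = 0.16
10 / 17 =0.59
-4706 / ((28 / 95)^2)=-21235825/392 = -54173.02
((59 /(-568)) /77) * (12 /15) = -59/54670 = 0.00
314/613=0.51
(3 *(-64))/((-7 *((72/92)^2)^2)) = 1119364/15309 = 73.12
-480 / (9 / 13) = -2080/3 = -693.33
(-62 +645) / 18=583/18 = 32.39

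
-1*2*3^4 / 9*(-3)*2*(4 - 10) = -648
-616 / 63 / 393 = -88/3537 = -0.02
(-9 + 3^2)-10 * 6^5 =-77760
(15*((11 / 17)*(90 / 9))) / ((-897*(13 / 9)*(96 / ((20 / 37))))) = -4125/9779692 = 0.00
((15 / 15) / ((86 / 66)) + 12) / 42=183/602 = 0.30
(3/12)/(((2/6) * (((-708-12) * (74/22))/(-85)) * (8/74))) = 187/768 = 0.24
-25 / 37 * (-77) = 1925/37 = 52.03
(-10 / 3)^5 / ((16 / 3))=-6250/81 = -77.16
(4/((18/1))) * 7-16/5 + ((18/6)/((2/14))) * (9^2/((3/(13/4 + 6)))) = 943759/180 = 5243.11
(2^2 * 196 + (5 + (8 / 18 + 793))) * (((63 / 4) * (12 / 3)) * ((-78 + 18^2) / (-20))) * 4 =-24524724/5 = -4904944.80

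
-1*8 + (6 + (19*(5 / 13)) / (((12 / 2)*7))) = -997/546 = -1.83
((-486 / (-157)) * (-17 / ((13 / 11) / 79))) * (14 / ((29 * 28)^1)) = -3589839/59189 = -60.65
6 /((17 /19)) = 114/17 = 6.71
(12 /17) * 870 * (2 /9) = 2320/17 = 136.47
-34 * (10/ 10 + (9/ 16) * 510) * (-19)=743869/4 = 185967.25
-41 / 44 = -0.93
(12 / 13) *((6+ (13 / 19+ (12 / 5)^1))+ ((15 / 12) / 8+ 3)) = 111633/9880 = 11.30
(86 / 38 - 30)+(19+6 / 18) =-479/57 = -8.40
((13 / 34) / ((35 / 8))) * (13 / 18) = 338/5355 = 0.06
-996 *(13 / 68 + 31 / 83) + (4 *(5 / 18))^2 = -772741/1377 = -561.18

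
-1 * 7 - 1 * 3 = -10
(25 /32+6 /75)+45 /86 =47627/34400 = 1.38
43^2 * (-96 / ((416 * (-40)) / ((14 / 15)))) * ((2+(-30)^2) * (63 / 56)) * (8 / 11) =4775967/650 = 7347.64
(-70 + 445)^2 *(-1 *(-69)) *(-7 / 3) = -22640625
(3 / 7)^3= 27/343 = 0.08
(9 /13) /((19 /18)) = 162/247 = 0.66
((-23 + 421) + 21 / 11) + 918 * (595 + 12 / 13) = 78286393/143 = 547457.29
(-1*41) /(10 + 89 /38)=-1558/469 = -3.32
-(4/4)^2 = -1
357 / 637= 51/91 = 0.56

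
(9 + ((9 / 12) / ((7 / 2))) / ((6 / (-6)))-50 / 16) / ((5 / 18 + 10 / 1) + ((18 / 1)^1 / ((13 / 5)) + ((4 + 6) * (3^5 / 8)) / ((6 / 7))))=37089/2434565 = 0.02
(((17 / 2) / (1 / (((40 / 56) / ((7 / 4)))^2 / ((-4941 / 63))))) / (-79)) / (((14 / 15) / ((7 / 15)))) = 1700/14876253 = 0.00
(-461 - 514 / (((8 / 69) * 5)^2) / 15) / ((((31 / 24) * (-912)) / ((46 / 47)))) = 51792757/110732000 = 0.47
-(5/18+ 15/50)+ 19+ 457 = 21394/45 = 475.42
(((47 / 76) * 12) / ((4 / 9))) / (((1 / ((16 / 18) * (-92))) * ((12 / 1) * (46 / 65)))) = -3055/19 = -160.79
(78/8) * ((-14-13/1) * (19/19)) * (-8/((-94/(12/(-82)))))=6318/1927 = 3.28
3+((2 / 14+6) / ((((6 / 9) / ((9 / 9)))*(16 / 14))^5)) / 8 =50253873/8388608 = 5.99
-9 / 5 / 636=-3/1060 = 0.00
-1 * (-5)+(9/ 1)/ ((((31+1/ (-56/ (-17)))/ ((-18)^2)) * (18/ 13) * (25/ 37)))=4582757/43825 = 104.57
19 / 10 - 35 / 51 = 619/510 = 1.21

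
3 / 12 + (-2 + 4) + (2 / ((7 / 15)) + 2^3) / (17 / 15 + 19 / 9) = 12339/2044 = 6.04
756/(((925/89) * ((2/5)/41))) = 7455.79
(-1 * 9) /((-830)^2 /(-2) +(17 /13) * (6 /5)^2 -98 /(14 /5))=2925/111957013 = 0.00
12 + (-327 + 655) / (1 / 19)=6244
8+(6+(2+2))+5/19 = 347/19 = 18.26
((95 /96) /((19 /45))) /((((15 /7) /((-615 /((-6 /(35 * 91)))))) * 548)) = 22852375/35072 = 651.58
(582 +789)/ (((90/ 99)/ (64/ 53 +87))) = 14100735/106 = 133025.80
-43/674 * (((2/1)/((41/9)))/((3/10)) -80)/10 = 6923/13817 = 0.50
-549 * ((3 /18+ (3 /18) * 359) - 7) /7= -29097/7 = -4156.71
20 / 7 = 2.86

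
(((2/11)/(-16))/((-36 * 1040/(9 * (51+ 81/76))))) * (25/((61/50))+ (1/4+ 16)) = 644991/123428864 = 0.01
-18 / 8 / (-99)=1/44 = 0.02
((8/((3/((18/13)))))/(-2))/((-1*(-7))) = -24/91 = -0.26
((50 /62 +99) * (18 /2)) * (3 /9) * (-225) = -2088450/31 = -67369.35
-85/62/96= -85/5952 = -0.01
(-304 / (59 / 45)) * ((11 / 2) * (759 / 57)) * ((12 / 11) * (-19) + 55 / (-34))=380577780/1003 = 379439.46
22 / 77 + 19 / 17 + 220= 26347/119 = 221.40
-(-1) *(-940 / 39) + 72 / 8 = -589/39 = -15.10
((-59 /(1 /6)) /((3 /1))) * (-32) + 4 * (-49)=3580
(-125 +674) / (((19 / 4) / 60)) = 131760/19 = 6934.74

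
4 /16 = 0.25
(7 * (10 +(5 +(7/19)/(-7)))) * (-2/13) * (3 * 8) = -95424/247 = -386.33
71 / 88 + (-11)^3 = -117057/88 = -1330.19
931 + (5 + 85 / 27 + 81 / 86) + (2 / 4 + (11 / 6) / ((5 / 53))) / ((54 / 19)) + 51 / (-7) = 114568498/121905 = 939.82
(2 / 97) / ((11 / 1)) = 2/1067 = 0.00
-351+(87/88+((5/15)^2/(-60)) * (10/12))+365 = 26707/1782 = 14.99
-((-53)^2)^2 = -7890481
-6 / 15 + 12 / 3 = 18/5 = 3.60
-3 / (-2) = 1.50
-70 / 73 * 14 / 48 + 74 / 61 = 49879/53436 = 0.93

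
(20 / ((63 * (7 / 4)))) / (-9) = -0.02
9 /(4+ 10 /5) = 3/2 = 1.50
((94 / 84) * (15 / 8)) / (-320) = -47/7168 = -0.01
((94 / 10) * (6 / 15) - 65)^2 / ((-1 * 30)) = -2343961/18750 = -125.01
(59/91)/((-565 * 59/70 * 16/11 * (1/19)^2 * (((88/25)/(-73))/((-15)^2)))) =148235625/94016 = 1576.71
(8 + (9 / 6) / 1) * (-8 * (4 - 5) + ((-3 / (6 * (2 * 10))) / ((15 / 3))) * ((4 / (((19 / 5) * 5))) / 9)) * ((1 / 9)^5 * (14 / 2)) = 478793/53144100 = 0.01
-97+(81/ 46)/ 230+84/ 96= -2033843/21160 = -96.12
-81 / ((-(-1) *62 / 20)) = -810/31 = -26.13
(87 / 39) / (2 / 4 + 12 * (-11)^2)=58/37765 = 0.00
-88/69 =-1.28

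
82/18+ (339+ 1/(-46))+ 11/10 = 356696/1035 = 344.63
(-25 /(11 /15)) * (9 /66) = -1125/242 = -4.65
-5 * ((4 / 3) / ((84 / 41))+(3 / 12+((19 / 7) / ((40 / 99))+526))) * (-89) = 119679991/504 = 237460.30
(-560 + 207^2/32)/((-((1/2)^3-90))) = 24929/2876 = 8.67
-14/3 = -4.67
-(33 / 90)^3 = -0.05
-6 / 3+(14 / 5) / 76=-373/190 = -1.96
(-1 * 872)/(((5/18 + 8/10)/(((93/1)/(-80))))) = 91233/97 = 940.55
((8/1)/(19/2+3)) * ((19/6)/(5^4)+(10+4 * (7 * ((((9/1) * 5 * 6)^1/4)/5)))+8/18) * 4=139841824/140625 = 994.43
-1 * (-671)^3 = 302111711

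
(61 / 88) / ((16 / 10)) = 305/704 = 0.43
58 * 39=2262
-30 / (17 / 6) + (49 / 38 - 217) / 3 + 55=-53279/1938 = -27.49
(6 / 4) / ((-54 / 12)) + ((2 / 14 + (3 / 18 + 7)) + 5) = 503/42 = 11.98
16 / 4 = 4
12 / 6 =2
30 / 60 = 1/2 = 0.50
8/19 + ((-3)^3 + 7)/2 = -9.58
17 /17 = 1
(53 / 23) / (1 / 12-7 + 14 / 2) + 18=1050/23 = 45.65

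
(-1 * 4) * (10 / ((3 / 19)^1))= -253.33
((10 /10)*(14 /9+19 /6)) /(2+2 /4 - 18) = -85/279 = -0.30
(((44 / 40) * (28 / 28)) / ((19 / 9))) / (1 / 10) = 99/19 = 5.21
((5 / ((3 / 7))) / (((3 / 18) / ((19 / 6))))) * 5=3325/3 = 1108.33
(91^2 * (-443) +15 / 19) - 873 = -69717749/19 = -3669355.21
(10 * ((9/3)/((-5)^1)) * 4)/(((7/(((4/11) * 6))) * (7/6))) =-3456/539 = -6.41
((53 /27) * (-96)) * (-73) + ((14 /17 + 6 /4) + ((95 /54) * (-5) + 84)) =6349793/459 = 13833.97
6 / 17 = 0.35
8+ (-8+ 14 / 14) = 1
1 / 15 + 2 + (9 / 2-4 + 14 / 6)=49/10 = 4.90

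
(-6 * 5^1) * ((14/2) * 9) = -1890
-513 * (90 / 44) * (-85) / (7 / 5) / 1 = 9811125/154 = 63708.60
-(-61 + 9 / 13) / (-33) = -784/429 = -1.83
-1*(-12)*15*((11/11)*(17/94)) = 32.55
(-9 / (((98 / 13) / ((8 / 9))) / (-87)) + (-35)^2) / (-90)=-64549/4410 = -14.64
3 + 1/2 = 7/2 = 3.50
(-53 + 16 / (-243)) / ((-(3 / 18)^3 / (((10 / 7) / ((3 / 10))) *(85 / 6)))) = 438430000/567 = 773245.15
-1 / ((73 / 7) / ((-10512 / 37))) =1008/37 = 27.24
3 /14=0.21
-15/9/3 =-5/9 = -0.56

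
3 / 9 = 1/3 = 0.33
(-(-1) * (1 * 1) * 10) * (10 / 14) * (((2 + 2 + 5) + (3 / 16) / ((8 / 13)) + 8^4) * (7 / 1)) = 13136975/64 = 205265.23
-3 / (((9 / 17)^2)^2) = -83521/2187 = -38.19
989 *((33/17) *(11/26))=359007/442 = 812.23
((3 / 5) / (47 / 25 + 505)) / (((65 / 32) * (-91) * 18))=-1/2810808 = 0.00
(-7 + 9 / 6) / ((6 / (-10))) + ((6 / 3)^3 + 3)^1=121/6 = 20.17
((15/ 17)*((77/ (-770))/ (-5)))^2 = 9/28900 = 0.00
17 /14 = 1.21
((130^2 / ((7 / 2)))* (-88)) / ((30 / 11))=-3271840/21 = -155801.90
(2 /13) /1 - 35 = -453/13 = -34.85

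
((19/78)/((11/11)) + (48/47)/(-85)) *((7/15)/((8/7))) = 3535889/37393200 = 0.09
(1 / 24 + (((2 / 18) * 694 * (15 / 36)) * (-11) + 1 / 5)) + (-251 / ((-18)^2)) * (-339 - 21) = -80239/1080 = -74.30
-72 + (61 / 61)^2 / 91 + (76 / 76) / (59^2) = -22803940/316771 = -71.99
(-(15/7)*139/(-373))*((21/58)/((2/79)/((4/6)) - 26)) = -494145/44371334 = -0.01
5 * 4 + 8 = 28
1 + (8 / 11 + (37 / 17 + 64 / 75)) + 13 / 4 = 449197/56100 = 8.01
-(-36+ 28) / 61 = 8/61 = 0.13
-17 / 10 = -1.70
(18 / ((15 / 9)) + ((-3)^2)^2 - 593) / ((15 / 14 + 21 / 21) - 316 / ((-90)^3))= -319702950/1321589 = -241.91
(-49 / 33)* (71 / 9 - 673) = 293314/297 = 987.59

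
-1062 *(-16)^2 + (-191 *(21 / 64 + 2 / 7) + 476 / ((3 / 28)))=-359582599/1344 = -267546.58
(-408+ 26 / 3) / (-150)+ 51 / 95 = 13676/4275 = 3.20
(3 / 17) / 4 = 3/68 = 0.04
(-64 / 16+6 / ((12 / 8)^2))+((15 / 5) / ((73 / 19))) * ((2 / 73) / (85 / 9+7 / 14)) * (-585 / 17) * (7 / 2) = -77468998/48648441 = -1.59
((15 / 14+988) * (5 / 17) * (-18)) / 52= -623115/6188 = -100.70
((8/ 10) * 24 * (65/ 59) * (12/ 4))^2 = 4026.87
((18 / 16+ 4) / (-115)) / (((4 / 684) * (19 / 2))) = -369/460 = -0.80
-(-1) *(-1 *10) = -10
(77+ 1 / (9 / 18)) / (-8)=-79/8 = -9.88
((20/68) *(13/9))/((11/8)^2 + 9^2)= 832/162333 = 0.01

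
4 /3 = 1.33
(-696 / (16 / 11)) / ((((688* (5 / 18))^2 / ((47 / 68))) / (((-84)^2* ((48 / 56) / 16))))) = -688583511/201171200 = -3.42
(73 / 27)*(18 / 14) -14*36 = -10511/21 = -500.52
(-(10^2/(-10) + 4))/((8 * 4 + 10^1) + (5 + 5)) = 3/26 = 0.12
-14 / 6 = -7/3 = -2.33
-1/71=-0.01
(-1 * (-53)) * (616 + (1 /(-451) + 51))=15943248/451 = 35350.88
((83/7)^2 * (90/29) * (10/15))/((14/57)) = 11780190/9947 = 1184.30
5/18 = 0.28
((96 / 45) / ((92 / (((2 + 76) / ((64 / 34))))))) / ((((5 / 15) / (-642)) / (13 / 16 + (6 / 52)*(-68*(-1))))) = -29484171/1840 = -16024.01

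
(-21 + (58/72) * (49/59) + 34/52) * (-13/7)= 543325/14868 = 36.54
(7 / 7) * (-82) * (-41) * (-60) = -201720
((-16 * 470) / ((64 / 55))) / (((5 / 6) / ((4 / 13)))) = -31020/13 = -2386.15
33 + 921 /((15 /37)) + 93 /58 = 668857/290 = 2306.40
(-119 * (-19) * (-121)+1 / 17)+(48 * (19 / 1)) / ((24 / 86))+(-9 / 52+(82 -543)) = -239364317/884 = -270774.11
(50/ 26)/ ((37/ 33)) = 825/481 = 1.72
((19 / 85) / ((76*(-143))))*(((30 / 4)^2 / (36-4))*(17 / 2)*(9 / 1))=-405/146432 = 0.00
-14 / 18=-7/9 = -0.78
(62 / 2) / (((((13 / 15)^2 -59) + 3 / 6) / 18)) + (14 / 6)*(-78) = -4980734/25987 = -191.66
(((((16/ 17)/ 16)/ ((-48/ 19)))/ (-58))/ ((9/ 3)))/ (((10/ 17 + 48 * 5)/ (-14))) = -133/17079840 = 0.00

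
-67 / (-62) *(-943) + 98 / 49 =-63057/62 = -1017.05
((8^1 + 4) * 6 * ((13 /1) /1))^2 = 876096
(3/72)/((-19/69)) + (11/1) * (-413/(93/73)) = -50411267/14136 = -3566.16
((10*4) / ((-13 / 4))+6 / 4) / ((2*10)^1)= -281/520 = -0.54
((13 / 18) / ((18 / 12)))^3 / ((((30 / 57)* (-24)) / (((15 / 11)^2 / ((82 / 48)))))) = -208715/21699414 = -0.01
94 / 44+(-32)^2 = 22575/22 = 1026.14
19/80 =0.24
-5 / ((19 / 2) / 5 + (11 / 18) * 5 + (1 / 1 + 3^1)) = -225/403 = -0.56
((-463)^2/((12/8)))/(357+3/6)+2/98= 42018469/105105 = 399.78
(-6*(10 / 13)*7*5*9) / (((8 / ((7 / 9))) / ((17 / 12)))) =-20825/104 = -200.24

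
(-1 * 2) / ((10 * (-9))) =1/45 = 0.02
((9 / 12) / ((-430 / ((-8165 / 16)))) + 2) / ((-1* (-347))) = 15907/1909888 = 0.01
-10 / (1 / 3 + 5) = -1.88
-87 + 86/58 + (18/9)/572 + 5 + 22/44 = -331817/4147 = -80.01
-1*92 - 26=-118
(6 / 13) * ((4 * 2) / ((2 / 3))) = 72/13 = 5.54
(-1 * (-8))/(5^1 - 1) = 2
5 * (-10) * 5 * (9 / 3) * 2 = -1500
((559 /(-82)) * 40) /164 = -2795/1681 = -1.66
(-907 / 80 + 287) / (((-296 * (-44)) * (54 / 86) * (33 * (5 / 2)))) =316093/773625600 = 0.00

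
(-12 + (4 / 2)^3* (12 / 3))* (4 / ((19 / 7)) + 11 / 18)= 7130/171 = 41.70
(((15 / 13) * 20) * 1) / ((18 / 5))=250/39 = 6.41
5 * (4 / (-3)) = -20/3 = -6.67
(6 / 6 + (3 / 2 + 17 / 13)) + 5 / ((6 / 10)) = 947/78 = 12.14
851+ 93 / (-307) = 261164/307 = 850.70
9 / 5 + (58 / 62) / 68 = 19117/10540 = 1.81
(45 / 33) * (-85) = -1275/11 = -115.91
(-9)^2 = 81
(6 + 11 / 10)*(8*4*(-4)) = -4544/5 = -908.80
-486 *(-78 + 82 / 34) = 624510/17 = 36735.88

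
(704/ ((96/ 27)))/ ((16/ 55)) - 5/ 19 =103415/152 = 680.36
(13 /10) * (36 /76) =117/190 = 0.62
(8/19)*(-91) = -728/19 = -38.32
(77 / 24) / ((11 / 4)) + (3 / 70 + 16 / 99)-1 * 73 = -71.63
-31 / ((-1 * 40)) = 31/40 = 0.78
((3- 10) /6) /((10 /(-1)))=7/60 = 0.12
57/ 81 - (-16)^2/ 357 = -43/3213 = -0.01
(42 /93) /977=14/30287 = 0.00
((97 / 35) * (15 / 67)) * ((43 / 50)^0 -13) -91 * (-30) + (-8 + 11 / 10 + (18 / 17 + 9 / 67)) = 216614253/79730 = 2716.85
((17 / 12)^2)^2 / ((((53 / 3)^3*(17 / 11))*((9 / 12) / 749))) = 40478207/85753152 = 0.47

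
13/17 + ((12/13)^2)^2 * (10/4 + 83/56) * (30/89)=526103699/302489551 = 1.74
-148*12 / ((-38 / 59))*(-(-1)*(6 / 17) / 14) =69.52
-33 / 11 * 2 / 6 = -1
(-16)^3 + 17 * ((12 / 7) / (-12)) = -28689/7 = -4098.43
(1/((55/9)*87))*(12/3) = 12/1595 = 0.01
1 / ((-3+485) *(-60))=-1/28920 = 0.00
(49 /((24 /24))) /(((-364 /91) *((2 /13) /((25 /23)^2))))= -94.07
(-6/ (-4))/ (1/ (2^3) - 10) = -12/79 = -0.15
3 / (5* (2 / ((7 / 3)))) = 7/10 = 0.70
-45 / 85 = -9/17 = -0.53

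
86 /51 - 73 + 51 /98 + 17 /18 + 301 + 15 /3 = 1770425/7497 = 236.15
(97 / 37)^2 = 9409/1369 = 6.87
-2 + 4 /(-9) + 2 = -4/9 = -0.44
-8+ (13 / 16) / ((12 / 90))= -61/32 = -1.91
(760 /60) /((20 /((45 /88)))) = 57/176 = 0.32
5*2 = 10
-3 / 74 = -0.04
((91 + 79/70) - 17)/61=5259/4270 = 1.23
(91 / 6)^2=8281/36 = 230.03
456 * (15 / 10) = 684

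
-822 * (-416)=341952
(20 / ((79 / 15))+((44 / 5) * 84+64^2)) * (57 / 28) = 27237507/2765 = 9850.82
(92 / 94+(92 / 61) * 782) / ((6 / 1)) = 564029/2867 = 196.73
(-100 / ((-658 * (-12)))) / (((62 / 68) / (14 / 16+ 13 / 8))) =-2125/61194 = -0.03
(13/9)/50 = 13/450 = 0.03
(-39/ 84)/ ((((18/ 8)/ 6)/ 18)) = -156/7 = -22.29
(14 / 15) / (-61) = -14/915 = -0.02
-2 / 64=-1/32 = -0.03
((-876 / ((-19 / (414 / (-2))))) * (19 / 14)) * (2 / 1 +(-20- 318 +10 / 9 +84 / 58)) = 876720072/203 = 4318818.09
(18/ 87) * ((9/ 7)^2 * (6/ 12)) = 243/1421 = 0.17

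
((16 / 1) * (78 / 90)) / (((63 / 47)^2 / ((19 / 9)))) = 16.29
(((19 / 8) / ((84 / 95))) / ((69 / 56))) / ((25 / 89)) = 32129/4140 = 7.76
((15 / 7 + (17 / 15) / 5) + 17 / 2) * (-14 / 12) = -11413/900 = -12.68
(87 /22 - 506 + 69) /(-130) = 9527/2860 = 3.33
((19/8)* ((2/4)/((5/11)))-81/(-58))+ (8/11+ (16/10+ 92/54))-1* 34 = -17887459/689040 = -25.96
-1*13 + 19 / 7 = -72/7 = -10.29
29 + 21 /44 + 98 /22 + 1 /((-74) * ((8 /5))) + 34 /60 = 3368987/97680 = 34.49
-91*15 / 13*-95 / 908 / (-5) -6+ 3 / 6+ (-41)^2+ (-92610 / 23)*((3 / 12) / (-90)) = 8794710/5221 = 1684.49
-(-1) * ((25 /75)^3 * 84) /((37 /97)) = 2716/333 = 8.16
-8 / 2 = -4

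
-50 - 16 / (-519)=-25934/519 = -49.97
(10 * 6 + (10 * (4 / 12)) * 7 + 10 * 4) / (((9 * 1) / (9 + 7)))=5920/27 = 219.26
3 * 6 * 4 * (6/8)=54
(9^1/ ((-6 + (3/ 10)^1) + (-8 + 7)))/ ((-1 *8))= 45/268 = 0.17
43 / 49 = 0.88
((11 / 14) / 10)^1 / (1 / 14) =11/10 = 1.10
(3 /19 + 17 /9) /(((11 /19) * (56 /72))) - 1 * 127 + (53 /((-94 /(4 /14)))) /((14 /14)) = -443746/3619 = -122.62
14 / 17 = 0.82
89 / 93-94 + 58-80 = -10699/93 = -115.04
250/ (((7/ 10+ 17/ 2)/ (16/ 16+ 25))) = 16250/23 = 706.52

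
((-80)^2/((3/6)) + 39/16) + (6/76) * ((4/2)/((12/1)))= 3891945/304 = 12802.45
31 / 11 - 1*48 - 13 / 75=-37418/825 = -45.36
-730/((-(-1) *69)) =-730/69 = -10.58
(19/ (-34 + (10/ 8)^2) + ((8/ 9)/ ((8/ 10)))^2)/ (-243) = -9092/3405159 = 0.00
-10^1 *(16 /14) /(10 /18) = -144/7 = -20.57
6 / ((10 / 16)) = 48/5 = 9.60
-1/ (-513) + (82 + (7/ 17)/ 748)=534927563/6523308 = 82.00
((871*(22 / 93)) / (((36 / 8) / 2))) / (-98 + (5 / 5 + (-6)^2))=-76648/51057 = -1.50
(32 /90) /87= 16/3915 = 0.00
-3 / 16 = -0.19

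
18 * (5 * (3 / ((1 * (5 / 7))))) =378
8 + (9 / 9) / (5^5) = 25001/3125 = 8.00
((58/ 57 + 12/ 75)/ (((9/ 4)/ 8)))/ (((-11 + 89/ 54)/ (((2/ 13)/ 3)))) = -214784/9355125 = -0.02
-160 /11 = -14.55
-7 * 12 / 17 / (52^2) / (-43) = 21/494156 = 0.00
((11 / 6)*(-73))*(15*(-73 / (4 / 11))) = 3224045/8 = 403005.62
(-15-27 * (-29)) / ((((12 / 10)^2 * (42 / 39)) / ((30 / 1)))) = 104000/7 = 14857.14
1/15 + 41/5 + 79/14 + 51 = 13631/210 = 64.91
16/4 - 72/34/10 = 322/85 = 3.79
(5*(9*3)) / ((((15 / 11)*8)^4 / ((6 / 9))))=14641/2304000 = 0.01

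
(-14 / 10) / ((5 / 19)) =-133/25 = -5.32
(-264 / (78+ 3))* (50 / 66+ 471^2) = -58566224/81 = -723039.80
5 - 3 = 2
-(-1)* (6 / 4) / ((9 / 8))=1.33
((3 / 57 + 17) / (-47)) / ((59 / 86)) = -27864/52687 = -0.53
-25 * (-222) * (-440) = -2442000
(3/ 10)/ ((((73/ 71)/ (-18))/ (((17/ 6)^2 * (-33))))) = 2031381/1460 = 1391.36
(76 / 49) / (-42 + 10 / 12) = -24/637 = -0.04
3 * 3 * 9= 81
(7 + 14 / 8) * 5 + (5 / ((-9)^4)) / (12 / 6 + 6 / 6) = 3444545/78732 = 43.75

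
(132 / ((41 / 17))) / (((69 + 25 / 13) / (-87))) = -1268982/18901 = -67.14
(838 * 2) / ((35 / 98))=23464/5 = 4692.80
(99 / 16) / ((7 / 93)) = 9207/112 = 82.21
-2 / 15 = -0.13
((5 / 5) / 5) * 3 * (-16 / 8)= -6/5 = -1.20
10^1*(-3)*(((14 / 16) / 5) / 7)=-3/4 = -0.75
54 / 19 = 2.84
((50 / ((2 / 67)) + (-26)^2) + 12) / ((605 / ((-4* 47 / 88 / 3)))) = -111061/39930 = -2.78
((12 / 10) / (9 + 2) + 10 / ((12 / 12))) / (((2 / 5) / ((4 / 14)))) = 556/77 = 7.22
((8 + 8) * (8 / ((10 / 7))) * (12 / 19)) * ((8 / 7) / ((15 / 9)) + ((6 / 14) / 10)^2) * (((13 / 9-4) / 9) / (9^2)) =-1653056/12119625 = -0.14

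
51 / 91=0.56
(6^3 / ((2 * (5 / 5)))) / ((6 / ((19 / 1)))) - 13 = 329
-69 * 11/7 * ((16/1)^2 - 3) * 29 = -5568783/7 = -795540.43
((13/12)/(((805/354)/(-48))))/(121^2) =-18408/11786005 = 0.00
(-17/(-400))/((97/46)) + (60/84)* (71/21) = 6944477/2851800 = 2.44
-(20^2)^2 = -160000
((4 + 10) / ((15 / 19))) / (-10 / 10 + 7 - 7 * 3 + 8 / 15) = -38/31 = -1.23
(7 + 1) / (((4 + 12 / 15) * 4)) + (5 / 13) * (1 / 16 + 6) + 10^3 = 625715/624 = 1002.75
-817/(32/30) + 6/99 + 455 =-164143/528 = -310.88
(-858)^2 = 736164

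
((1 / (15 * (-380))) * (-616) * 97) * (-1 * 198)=-985908/475 = -2075.60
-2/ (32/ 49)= -49/16 = -3.06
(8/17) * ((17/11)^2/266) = 68/16093 = 0.00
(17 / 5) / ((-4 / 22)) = -187/10 = -18.70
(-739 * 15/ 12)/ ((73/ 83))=-306685/292 = -1050.29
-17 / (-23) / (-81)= -17/1863 = -0.01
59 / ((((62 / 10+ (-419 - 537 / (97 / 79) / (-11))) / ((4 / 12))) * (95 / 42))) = -881342/37813287 = -0.02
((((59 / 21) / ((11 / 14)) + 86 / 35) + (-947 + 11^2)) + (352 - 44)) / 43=-11.91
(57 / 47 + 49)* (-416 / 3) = -981760/141 = -6962.84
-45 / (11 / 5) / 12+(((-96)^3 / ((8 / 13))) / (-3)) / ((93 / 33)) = 231945963/1364 = 170048.36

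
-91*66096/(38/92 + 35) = -30741984/181 = -169845.22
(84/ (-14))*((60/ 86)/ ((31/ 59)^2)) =-626580/41323 = -15.16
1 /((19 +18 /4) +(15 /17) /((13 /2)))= 442/10447 = 0.04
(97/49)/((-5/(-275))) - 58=2493/49 = 50.88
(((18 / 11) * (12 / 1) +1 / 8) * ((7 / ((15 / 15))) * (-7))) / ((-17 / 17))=85211/88 = 968.31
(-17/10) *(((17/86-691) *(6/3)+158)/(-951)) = -178891/81786 = -2.19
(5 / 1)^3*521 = 65125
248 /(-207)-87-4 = -19085/207 = -92.20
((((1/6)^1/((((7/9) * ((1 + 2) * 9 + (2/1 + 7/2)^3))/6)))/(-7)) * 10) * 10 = -7200/75803 = -0.09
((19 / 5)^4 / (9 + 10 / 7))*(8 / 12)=13.33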